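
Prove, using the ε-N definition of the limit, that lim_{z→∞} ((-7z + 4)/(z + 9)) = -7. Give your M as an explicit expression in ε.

M = 67/ε

Fix ε > 0. We seek M > 0 such that z > M implies |(-7z + 4)/(z + 9) + 7| < ε.
(-7z + 4)/(z + 9) + 7 = ((-7z + 4) − (-7)(z + 9)) / ((z + 9)) = 67/((z + 9)).
For z > 0 we have z + 9 > z, so |(-7z + 4)/(z + 9) + 7| = 67/((z + 9)) < 67/(z) = 67/z.
Thus |(-7z + 4)/(z + 9) + 7| < ε whenever z > 67/ε.
Take M = 67/ε. If z > M then |(-7z + 4)/(z + 9) + 7| < 67/z < ε.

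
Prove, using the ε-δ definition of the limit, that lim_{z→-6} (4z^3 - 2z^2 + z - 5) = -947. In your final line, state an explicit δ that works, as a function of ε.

Let ε > 0 be given. We want δ > 0 such that 0 < |z + 6| < δ implies |(4z^3 - 2z^2 + z - 5) + 947| < ε.
(4z^3 - 2z^2 + z - 5) + 947 = 4z^3 - 2z^2 + z + 942 = (z + 6)(4z^2 - 26z + 157).
So |(4z^3 - 2z^2 + z - 5) + 947| = |z + 6|·|4z^2 - 26z + 157|.
Assume first that |z + 6| < 2, so |z| < 8. Then |4z^2 - 26z + 157| ≤ 4·8^2 + 26·8 + 157 = 621.
Hence |(4z^3 - 2z^2 + z - 5) + 947| ≤ 621|z + 6| < ε provided |z + 6| < ε/621.
Choosing δ = min(2, ε/621) ensures both conditions, hence |(4z^3 - 2z^2 + z - 5) + 947| < ε.

δ = min(2, ε/621)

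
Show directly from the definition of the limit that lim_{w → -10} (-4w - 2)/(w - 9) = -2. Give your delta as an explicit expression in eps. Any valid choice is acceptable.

delta = min(19/2, (19/4)eps)

Fix eps > 0. We want delta > 0 with 0 < |w + 10| < delta ⇒ |(-4w - 2)/(w - 9) + 2| < eps.
Combining over a common denominator, (-4w - 2)/(w - 9) + 2 = [(-4w - 2)·(-19) − 38·(w - 9)] / [(-19)·(w - 9)] = 38(w + 10) / ((-19)(w - 9)).
So |(-4w - 2)/(w - 9) + 2| = 38|w + 10| / (19·|w − 9|).
Restrict delta ≤ 19/2. Then |w + 10| < 19/2 gives |w − 9| = |(w + 10) + (-19)| ≥ 19 − 19/2 = 19/2.
Hence |(-4w - 2)/(w - 9) + 2| < 38|w + 10|/(19·(19/2)) = (4/19)|w + 10|, which is < eps once |w + 10| < (19/4)eps.
Take delta = min(19/2, (19/4)eps). Then 0 < |w + 10| < delta forces both bounds, so |(-4w - 2)/(w - 9) + 2| < eps.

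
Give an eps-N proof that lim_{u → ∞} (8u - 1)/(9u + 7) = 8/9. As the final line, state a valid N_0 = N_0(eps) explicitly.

N_0 = (65/81)/eps

Fix eps > 0. We seek N_0 > 0 such that u > N_0 implies |(8u - 1)/(9u + 7) − (8/9)| < eps.
(8u - 1)/(9u + 7) − (8/9) = (9(8u - 1) − 8(9u + 7)) / (9(9u + 7)) = -65/(9(9u + 7)).
For u > 0 we have 9u + 7 > 9u, so |(8u - 1)/(9u + 7) − (8/9)| = 65/(9(9u + 7)) < 65/(9·9u) = (65/81)/u.
Thus |(8u - 1)/(9u + 7) − (8/9)| < eps whenever u > (65/81)/eps.
Take N_0 = (65/81)/eps. If u > N_0 then |(8u - 1)/(9u + 7) − (8/9)| < (65/81)/u < eps.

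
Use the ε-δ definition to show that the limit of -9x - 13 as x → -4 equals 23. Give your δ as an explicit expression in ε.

Let ε > 0 be given. We need δ > 0 so that 0 < |x + 4| < δ implies |(-9x - 13) − 23| < ε.
Since (-9x - 13) − 23 = -9(x + 4), we have |(-9x - 13) − 23| = 9|x + 4|.
Thus it suffices that |x + 4| < ε/9.
Take δ = ε/9. If 0 < |x + 4| < δ then |(-9x - 13) − 23| = 9|x + 4| < 9·(ε/9) = ε.

δ = ε/9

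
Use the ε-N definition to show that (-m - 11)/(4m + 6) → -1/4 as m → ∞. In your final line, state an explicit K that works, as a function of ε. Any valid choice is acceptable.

K = (19/8)/ε

Fix ε > 0. For m ≥ 1, |(-m - 11)/(4m + 6) + 1/4| = |-38|/(4(4m + 6)) = 38/(4(4m + 6)).
Since 4m + 6 ≥ 4m for m ≥ 1, this is ≤ 38/(4·4m) = (19/8)/m.
So |(-m - 11)/(4m + 6) + 1/4| < ε whenever m > (19/8)/ε.
Take K = (19/8)/ε. If m > K then |(-m - 11)/(4m + 6) + 1/4| ≤ (19/8)/m < ε.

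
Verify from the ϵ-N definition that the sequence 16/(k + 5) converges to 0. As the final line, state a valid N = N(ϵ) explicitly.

Suppose ϵ > 0. For k ≥ 1, |16/(k + 5) − 0| = 16/(k + 5) ≤ 16/k.
We need 16/k < ϵ, i.e. k > 16/ϵ.
Take N = 16/ϵ. If k > N then |16/(k + 5)| ≤ 16/k < ϵ.

N = 16/ϵ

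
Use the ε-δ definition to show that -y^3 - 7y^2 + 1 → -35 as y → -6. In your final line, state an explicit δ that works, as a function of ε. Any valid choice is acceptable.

Suppose ε > 0. We want δ > 0 such that 0 < |y + 6| < δ implies |(-y^3 - 7y^2 + 1) + 35| < ε.
(-y^3 - 7y^2 + 1) + 35 = -y^3 - 7y^2 + 36 = (y + 6)(-y^2 - y + 6).
So |(-y^3 - 7y^2 + 1) + 35| = |y + 6|·|-y^2 - y + 6|.
Assume first that |y + 6| < 2, so |y| < 8. Then |-y^2 - y + 6| ≤ 8^2 + 8 + 6 = 78.
Hence |(-y^3 - 7y^2 + 1) + 35| ≤ 78|y + 6| < ε provided |y + 6| < ε/78.
Choosing δ = min(2, ε/78) ensures both conditions, hence |(-y^3 - 7y^2 + 1) + 35| < ε.

δ = min(2, ε/78)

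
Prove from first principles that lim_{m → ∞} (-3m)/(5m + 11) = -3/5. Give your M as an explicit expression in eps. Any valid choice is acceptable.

Suppose eps > 0. For m ≥ 1, |(-3m)/(5m + 11) + 3/5| = |33|/(5(5m + 11)) = 33/(5(5m + 11)).
Since 5m + 11 ≥ 5m for m ≥ 1, this is ≤ 33/(5·5m) = (33/25)/m.
So |(-3m)/(5m + 11) + 3/5| < eps whenever m > (33/25)/eps.
Take M = (33/25)/eps. If m > M then |(-3m)/(5m + 11) + 3/5| ≤ (33/25)/m < eps.

M = (33/25)/eps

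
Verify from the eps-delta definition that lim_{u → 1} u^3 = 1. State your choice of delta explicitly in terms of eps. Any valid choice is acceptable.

Let eps > 0 be given. We seek delta > 0 with 0 < |u − 1| < delta ⇒ |u^3 − 1| < eps.
Factor: u^3 − 1 = (u − 1)(u^2 + u + 1), so |u^3 − 1| = |u − 1|·|u^2 + u + 1|.
Impose delta ≤ 1 so that |u| < 2; then |u^2 + u + 1| ≤ 7.
Hence |u^3 − 1| ≤ 7|u − 1|, which is < eps once |u − 1| < eps/7.
Take delta = min(1, eps/7). If 0 < |u − 1| < delta then both bounds hold and |u^3 − 1| ≤ 7|u − 1| < 7·(eps/7) = eps.

delta = min(1, eps/7)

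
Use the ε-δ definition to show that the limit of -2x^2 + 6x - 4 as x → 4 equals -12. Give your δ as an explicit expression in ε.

Suppose ε > 0. We want δ > 0 such that 0 < |x − 4| < δ implies |(-2x^2 + 6x - 4) + 12| < ε.
(-2x^2 + 6x - 4) + 12 = -2x^2 + 6x + 8 = (x − 4)(-2x - 2).
So |(-2x^2 + 6x - 4) + 12| = |x − 4|·|-2x - 2|.
Assume first that |x − 4| < 2, so |x| < 6. Then |-2x - 2| ≤ 2·6 + 2 = 14.
Hence |(-2x^2 + 6x - 4) + 12| ≤ 14|x − 4| < ε provided |x − 4| < ε/14.
Take δ = min(2, ε/14). Then 0 < |x − 4| < δ gives both |x − 4| < 2 and |x − 4| < ε/14, so |(-2x^2 + 6x - 4) + 12| < ε.

δ = min(2, ε/14)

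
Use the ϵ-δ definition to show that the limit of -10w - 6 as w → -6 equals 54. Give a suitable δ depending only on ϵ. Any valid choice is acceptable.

Suppose ϵ > 0. We need δ > 0 so that 0 < |w + 6| < δ implies |(-10w - 6) − 54| < ϵ.
|(-10w - 6) − 54| = |-10w - 60| = 10|w + 6|.
Thus it suffices that |w + 6| < ϵ/10.
Take δ = ϵ/10. If 0 < |w + 6| < δ then |(-10w - 6) − 54| = 10|w + 6| < 10·(ϵ/10) = ϵ.

δ = ϵ/10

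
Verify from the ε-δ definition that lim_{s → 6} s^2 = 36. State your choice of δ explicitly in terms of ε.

Let ε > 0 be given. We seek δ > 0 with 0 < |s − 6| < δ ⇒ |s^2 − 36| < ε.
Factor: s^2 − 36 = (s − 6)(s + 6), so |s^2 − 36| = |s − 6|·|s + 6|.
Impose δ ≤ 1 so that |s| < 7; then |s + 6| ≤ 13.
Hence |s^2 − 36| ≤ 13|s − 6|, which is < ε once |s − 6| < ε/13.
Take δ = min(1, ε/13). If 0 < |s − 6| < δ then both bounds hold and |s^2 − 36| ≤ 13|s − 6| < 13·(ε/13) = ε.

δ = min(1, ε/13)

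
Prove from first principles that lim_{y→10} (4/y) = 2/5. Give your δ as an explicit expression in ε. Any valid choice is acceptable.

δ = min(5, (25/2)ε)

Suppose ε > 0. We seek δ > 0 such that 0 < |y − 10| < δ implies |4/y − (2/5)| < ε.
|4/y − (2/5)| = 4·|10 − y|/(10·|y|) = 4|y − 10|/(10|y|).
Require δ ≤ 5 so that |y| > 10 − 5 = 5, hence 10|y| > 50.
Then |4/y − (2/5)| < 4|y − 10|/50, which is < ε when |y − 10| < (25/2)ε.
Take δ = min(5, (25/2)ε). Then 0 < |y − 10| < δ gives both |y − 10| < 5 and |y − 10| < (25/2)ε, so |4/y − (2/5)| < ε.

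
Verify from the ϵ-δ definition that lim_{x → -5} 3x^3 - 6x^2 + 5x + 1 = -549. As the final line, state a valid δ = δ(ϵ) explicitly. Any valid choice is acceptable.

δ = min(1, ϵ/344)

Let ϵ > 0. We want δ > 0 such that 0 < |x + 5| < δ implies |(3x^3 - 6x^2 + 5x + 1) + 549| < ϵ.
(3x^3 - 6x^2 + 5x + 1) + 549 = 3x^3 - 6x^2 + 5x + 550 = (x + 5)(3x^2 - 21x + 110).
So |(3x^3 - 6x^2 + 5x + 1) + 549| = |x + 5|·|3x^2 - 21x + 110|.
Assume first that |x + 5| < 1, so |x| < 6. Then |3x^2 - 21x + 110| ≤ 3·6^2 + 21·6 + 110 = 344.
Hence |(3x^3 - 6x^2 + 5x + 1) + 549| ≤ 344|x + 5| < ϵ provided |x + 5| < ϵ/344.
Take δ = min(1, ϵ/344). Then 0 < |x + 5| < δ gives both |x + 5| < 1 and |x + 5| < ϵ/344, so |(3x^3 - 6x^2 + 5x + 1) + 549| < ϵ.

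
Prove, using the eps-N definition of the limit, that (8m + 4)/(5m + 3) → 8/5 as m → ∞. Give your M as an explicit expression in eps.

M = (4/25)/eps

Fix eps > 0. For m ≥ 1, |(8m + 4)/(5m + 3) − (8/5)| = |-4|/(5(5m + 3)) = 4/(5(5m + 3)).
Since 5m + 3 ≥ 5m for m ≥ 1, this is ≤ 4/(5·5m) = (4/25)/m.
So |(8m + 4)/(5m + 3) − (8/5)| < eps whenever m > (4/25)/eps.
Take M = (4/25)/eps. If m > M then |(8m + 4)/(5m + 3) − (8/5)| ≤ (4/25)/m < eps.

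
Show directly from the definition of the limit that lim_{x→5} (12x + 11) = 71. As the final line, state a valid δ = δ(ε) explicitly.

Fix ε > 0. We need δ > 0 so that 0 < |x − 5| < δ implies |(12x + 11) − 71| < ε.
Since (12x + 11) − 71 = 12(x − 5), we have |(12x + 11) − 71| = 12|x − 5|.
So 12|x − 5| < ε exactly when |x − 5| < ε/12.
Take δ = ε/12. If 0 < |x − 5| < δ then |(12x + 11) − 71| = 12|x − 5| < 12·(ε/12) = ε.

δ = ε/12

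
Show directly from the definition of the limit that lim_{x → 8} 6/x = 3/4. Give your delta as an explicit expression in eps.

delta = min(4, (16/3)eps)

Let eps > 0 be given. We seek delta > 0 such that 0 < |x − 8| < delta implies |6/x − (3/4)| < eps.
|6/x − (3/4)| = 6·|8 − x|/(8·|x|) = 6|x − 8|/(8|x|).
Require delta ≤ 4 so that |x| > 8 − 4 = 4, hence 8|x| > 32.
Then |6/x − (3/4)| < 6|x − 8|/32, which is < eps when |x − 8| < (16/3)eps.
Take delta = min(4, (16/3)eps). Then 0 < |x − 8| < delta gives both |x − 8| < 4 and |x − 8| < (16/3)eps, so |6/x − (3/4)| < eps.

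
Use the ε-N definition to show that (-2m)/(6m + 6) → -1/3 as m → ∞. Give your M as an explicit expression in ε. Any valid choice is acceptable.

Fix ε > 0. For m ≥ 1, |(-2m)/(6m + 6) + 1/3| = |12|/(6(6m + 6)) = 12/(6(6m + 6)).
Since 6m + 6 ≥ 6m for m ≥ 1, this is ≤ 12/(6·6m) = (1/3)/m.
So |(-2m)/(6m + 6) + 1/3| < ε whenever m > (1/3)/ε.
Take M = (1/3)/ε. If m > M then |(-2m)/(6m + 6) + 1/3| ≤ (1/3)/m < ε.

M = (1/3)/ε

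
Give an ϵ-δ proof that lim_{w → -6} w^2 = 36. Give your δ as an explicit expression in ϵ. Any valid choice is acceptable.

Let ϵ > 0. We seek δ > 0 with 0 < |w + 6| < δ ⇒ |w^2 − 36| < ϵ.
Factor: w^2 − 36 = (w + 6)(w - 6), so |w^2 − 36| = |w + 6|·|w - 6|.
Restrict δ ≤ 2. Then |w + 6| < 2 gives |w| < 8, so by the triangle inequality |w - 6| ≤ 8 + 6 = 14.
Hence |w^2 − 36| ≤ 14|w + 6|, which is < ϵ once |w + 6| < ϵ/14.
Take δ = min(2, ϵ/14). If 0 < |w + 6| < δ then both bounds hold and |w^2 − 36| ≤ 14|w + 6| < 14·(ϵ/14) = ϵ.

δ = min(2, ϵ/14)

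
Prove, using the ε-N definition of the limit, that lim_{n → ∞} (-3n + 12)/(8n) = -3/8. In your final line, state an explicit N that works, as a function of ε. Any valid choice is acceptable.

Let ε > 0 be given. For n ≥ 1, |(-3n + 12)/(8n) + 3/8| = |96|/(8(8n)) = 96/(8(8n)).
Since 8n ≥ 8n for n ≥ 1, this is ≤ 96/(8·8n) = (3/2)/n.
So |(-3n + 12)/(8n) + 3/8| < ε whenever n > (3/2)/ε.
Take N = (3/2)/ε. If n > N then |(-3n + 12)/(8n) + 3/8| ≤ (3/2)/n < ε.

N = (3/2)/ε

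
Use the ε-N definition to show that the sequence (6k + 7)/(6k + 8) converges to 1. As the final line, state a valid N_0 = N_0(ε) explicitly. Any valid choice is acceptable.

Let ε > 0 be given. For k ≥ 1, |(6k + 7)/(6k + 8) − 1| = |-6|/(6(6k + 8)) = 6/(6(6k + 8)).
Since 6k + 8 ≥ 6k for k ≥ 1, this is ≤ 6/(6·6k) = (1/6)/k.
So |(6k + 7)/(6k + 8) − 1| < ε whenever k > (1/6)/ε.
Take N_0 = (1/6)/ε. If k > N_0 then |(6k + 7)/(6k + 8) − 1| ≤ (1/6)/k < ε.

N_0 = (1/6)/ε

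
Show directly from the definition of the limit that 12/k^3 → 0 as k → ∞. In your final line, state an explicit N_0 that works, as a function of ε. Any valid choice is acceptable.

N_0 = (12/ε)^{1/3}

Fix ε > 0. For k ≥ 1, |12/k^3 − 0| = 12/k^3.
12/k^3 < ε ⇔ k^3 > 12/ε ⇔ k > (12/ε)^{1/3}.
Take N_0 = (12/ε)^{1/3}. Then k > N_0 implies 12/k^3 < ε.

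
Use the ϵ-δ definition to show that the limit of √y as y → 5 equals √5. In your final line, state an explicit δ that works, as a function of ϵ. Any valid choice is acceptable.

Let ϵ > 0 be given. We want δ > 0 such that 0 < |y − 5| < δ implies |√y − √5| < ϵ.
Rationalise: √y − √5 = (y − 5)/(√y + √5), so |√y − √5| = |y − 5|/(√y + √5).
Restrict δ ≤ 5 so that |y − 5| < 5 forces y > 0, and then √y + √5 > √5.
Hence |√y − √5| < |y − 5|/√5, which is < ϵ once |y − 5| < √5·ϵ.
Take δ = min(5, √5·ϵ). If 0 < |y − 5| < δ then y > 0 and |√y − √5| < |y − 5|/√5 < ϵ.

δ = min(5, √5·ϵ)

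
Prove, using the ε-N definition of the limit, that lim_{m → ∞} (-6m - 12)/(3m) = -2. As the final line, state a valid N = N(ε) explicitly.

Fix ε > 0. For m ≥ 1, |(-6m - 12)/(3m) + 2| = |-36|/(3(3m)) = 36/(3(3m)).
Since 3m ≥ 3m for m ≥ 1, this is ≤ 36/(3·3m) = 4/m.
So |(-6m - 12)/(3m) + 2| < ε whenever m > 4/ε.
Take N = 4/ε. If m > N then |(-6m - 12)/(3m) + 2| ≤ 4/m < ε.

N = 4/ε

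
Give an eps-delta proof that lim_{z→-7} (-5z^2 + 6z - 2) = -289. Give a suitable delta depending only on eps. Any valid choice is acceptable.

delta = min(1, eps/81)

Let eps > 0. We want delta > 0 such that 0 < |z + 7| < delta implies |(-5z^2 + 6z - 2) + 289| < eps.
(-5z^2 + 6z - 2) + 289 = -5z^2 + 6z + 287 = (z + 7)(-5z + 41).
So |(-5z^2 + 6z - 2) + 289| = |z + 7|·|-5z + 41|.
Require delta ≤ 1. Then |z + 7| < 1 gives |z| < 8, and by the triangle inequality |-5z + 41| ≤ 5·8 + 41 = 81.
Hence |(-5z^2 + 6z - 2) + 289| ≤ 81|z + 7| < eps provided |z + 7| < eps/81.
Choosing delta = min(1, eps/81) ensures both conditions, hence |(-5z^2 + 6z - 2) + 289| < eps.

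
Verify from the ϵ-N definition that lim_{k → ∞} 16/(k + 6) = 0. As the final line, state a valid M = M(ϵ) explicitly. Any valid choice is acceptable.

Let ϵ > 0 be given. For k ≥ 1, |16/(k + 6) − 0| = 16/(k + 6) ≤ 16/k.
We need 16/k < ϵ, i.e. k > 16/ϵ.
Take M = 16/ϵ. If k > M then |16/(k + 6)| ≤ 16/k < ϵ.

M = 16/ϵ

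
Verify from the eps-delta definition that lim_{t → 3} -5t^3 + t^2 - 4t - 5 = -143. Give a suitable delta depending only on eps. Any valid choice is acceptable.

Let eps > 0. We want delta > 0 such that 0 < |t − 3| < delta implies |(-5t^3 + t^2 - 4t - 5) + 143| < eps.
(-5t^3 + t^2 - 4t - 5) + 143 = -5t^3 + t^2 - 4t + 138 = (t − 3)(-5t^2 - 14t - 46).
So |(-5t^3 + t^2 - 4t - 5) + 143| = |t − 3|·|-5t^2 - 14t - 46|.
Assume first that |t − 3| < 2, so |t| < 5. Then |-5t^2 - 14t - 46| ≤ 5·5^2 + 14·5 + 46 = 241.
Hence |(-5t^3 + t^2 - 4t - 5) + 143| ≤ 241|t − 3| < eps provided |t − 3| < eps/241.
Take delta = min(2, eps/241). Then 0 < |t − 3| < delta gives both |t − 3| < 2 and |t − 3| < eps/241, so |(-5t^3 + t^2 - 4t - 5) + 143| < eps.

delta = min(2, eps/241)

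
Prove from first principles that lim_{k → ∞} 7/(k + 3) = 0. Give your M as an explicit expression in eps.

Let eps > 0 be given. For k ≥ 1, |7/(k + 3) − 0| = 7/(k + 3) ≤ 7/k.
We need 7/k < eps, i.e. k > 7/eps.
Take M = 7/eps. If k > M then |7/(k + 3)| ≤ 7/k < eps.

M = 7/eps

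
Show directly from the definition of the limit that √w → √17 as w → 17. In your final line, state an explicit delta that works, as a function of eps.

Let eps > 0. We want delta > 0 such that 0 < |w − 17| < delta implies |√w − √17| < eps.
Multiplying by the conjugate, |√w − √17| = |w − 17|/(√w + √17).
Restrict delta ≤ 17 so that |w − 17| < 17 forces w > 0, and then √w + √17 > √17.
Hence |√w − √17| < |w − 17|/√17, which is < eps once |w − 17| < √17·eps.
Take delta = min(17, √17·eps). If 0 < |w − 17| < delta then w > 0 and |√w − √17| < |w − 17|/√17 < eps.

delta = min(17, √17·eps)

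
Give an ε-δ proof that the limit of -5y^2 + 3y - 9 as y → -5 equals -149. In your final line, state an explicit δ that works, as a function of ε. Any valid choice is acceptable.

δ = min(1, ε/58)

Fix ε > 0. We want δ > 0 such that 0 < |y + 5| < δ implies |(-5y^2 + 3y - 9) + 149| < ε.
(-5y^2 + 3y - 9) + 149 = -5y^2 + 3y + 140 = (y + 5)(-5y + 28).
So |(-5y^2 + 3y - 9) + 149| = |y + 5|·|-5y + 28|.
Assume first that |y + 5| < 1, so |y| < 6. Then |-5y + 28| ≤ 5·6 + 28 = 58.
Hence |(-5y^2 + 3y - 9) + 149| ≤ 58|y + 5| < ε provided |y + 5| < ε/58.
Choosing δ = min(1, ε/58) ensures both conditions, hence |(-5y^2 + 3y - 9) + 149| < ε.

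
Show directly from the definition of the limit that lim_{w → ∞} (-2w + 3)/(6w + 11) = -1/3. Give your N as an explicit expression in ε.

N = (10/9)/ε

Fix ε > 0. We seek N > 0 such that w > N implies |(-2w + 3)/(6w + 11) + 1/3| < ε.
(-2w + 3)/(6w + 11) + 1/3 = (6(-2w + 3) − (-2)(6w + 11)) / (6(6w + 11)) = 40/(6(6w + 11)).
For w > 0 we have 6w + 11 > 6w, so |(-2w + 3)/(6w + 11) + 1/3| = 40/(6(6w + 11)) < 40/(6·6w) = (10/9)/w.
Thus |(-2w + 3)/(6w + 11) + 1/3| < ε whenever w > (10/9)/ε.
Take N = (10/9)/ε. If w > N then |(-2w + 3)/(6w + 11) + 1/3| < (10/9)/w < ε.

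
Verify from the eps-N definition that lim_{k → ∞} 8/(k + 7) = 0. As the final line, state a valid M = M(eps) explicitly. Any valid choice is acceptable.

M = 8/eps

Suppose eps > 0. For k ≥ 1, |8/(k + 7) − 0| = 8/(k + 7) ≤ 8/k.
We need 8/k < eps, i.e. k > 8/eps.
Take M = 8/eps. If k > M then |8/(k + 7)| ≤ 8/k < eps.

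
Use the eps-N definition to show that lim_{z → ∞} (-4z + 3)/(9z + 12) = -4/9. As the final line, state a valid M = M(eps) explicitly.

Fix eps > 0. We seek M > 0 such that z > M implies |(-4z + 3)/(9z + 12) + 4/9| < eps.
(-4z + 3)/(9z + 12) + 4/9 = (9(-4z + 3) − (-4)(9z + 12)) / (9(9z + 12)) = 75/(9(9z + 12)).
For z > 0 we have 9z + 12 > 9z, so |(-4z + 3)/(9z + 12) + 4/9| = 75/(9(9z + 12)) < 75/(9·9z) = (25/27)/z.
Thus |(-4z + 3)/(9z + 12) + 4/9| < eps whenever z > (25/27)/eps.
Take M = (25/27)/eps. If z > M then |(-4z + 3)/(9z + 12) + 4/9| < (25/27)/z < eps.

M = (25/27)/eps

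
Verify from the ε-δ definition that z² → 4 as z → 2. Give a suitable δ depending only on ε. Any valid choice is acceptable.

Let ε > 0. We seek δ > 0 with 0 < |z − 2| < δ ⇒ |z² − 4| < ε.
Factor: z² − 4 = (z − 2)(z + 2), so |z² − 4| = |z − 2|·|z + 2|.
Impose δ ≤ 1 so that |z| < 3; then |z + 2| ≤ 5.
Hence |z² − 4| ≤ 5|z − 2|, which is < ε once |z − 2| < ε/5.
Take δ = min(1, ε/5). If 0 < |z − 2| < δ then both bounds hold and |z² − 4| ≤ 5|z − 2| < 5·(ε/5) = ε.

δ = min(1, ε/5)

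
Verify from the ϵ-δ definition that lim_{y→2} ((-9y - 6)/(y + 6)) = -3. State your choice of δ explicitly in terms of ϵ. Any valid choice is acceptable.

δ = min(4, (2/3)ϵ)

Let ϵ > 0. We want δ > 0 with 0 < |y − 2| < δ ⇒ |(-9y - 6)/(y + 6) + 3| < ϵ.
Combining over a common denominator, (-9y - 6)/(y + 6) + 3 = [(-9y - 6)·8 − (-24)·(y + 6)] / [8·(y + 6)] = -48(y − 2) / (8(y + 6)).
So |(-9y - 6)/(y + 6) + 3| = 48|y − 2| / (8·|y + 6|).
Restrict δ ≤ 4. Then |y − 2| < 4 gives |y + 6| = |(y − 2) + 8| ≥ 8 − 4 = 4.
Hence |(-9y - 6)/(y + 6) + 3| < 48|y − 2|/(8·4) = (3/2)|y − 2|, which is < ϵ once |y − 2| < (2/3)ϵ.
Take δ = min(4, (2/3)ϵ). Then 0 < |y − 2| < δ forces both bounds, so |(-9y - 6)/(y + 6) + 3| < ϵ.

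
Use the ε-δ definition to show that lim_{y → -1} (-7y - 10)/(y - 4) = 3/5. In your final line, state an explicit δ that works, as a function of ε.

δ = min(5/2, (25/76)ε)

Fix ε > 0. We want δ > 0 with 0 < |y + 1| < δ ⇒ |(-7y - 10)/(y - 4) − (3/5)| < ε.
Combining over a common denominator, (-7y - 10)/(y - 4) − (3/5) = [(-7y - 10)·(-5) − (-3)·(y - 4)] / [(-5)·(y - 4)] = 38(y + 1) / ((-5)(y - 4)).
So |(-7y - 10)/(y - 4) − (3/5)| = 38|y + 1| / (5·|y − 4|).
Restrict δ ≤ 5/2. Then |y + 1| < 5/2 gives |y − 4| = |(y + 1) + (-5)| ≥ 5 − 5/2 = 5/2.
Hence |(-7y - 10)/(y - 4) − (3/5)| < 38|y + 1|/(5·(5/2)) = (76/25)|y + 1|, which is < ε once |y + 1| < (25/76)ε.
Take δ = min(5/2, (25/76)ε). Then 0 < |y + 1| < δ forces both bounds, so |(-7y - 10)/(y - 4) − (3/5)| < ε.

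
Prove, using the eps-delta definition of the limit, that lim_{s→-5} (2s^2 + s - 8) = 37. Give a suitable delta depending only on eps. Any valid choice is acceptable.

delta = min(2, eps/23)

Suppose eps > 0. We want delta > 0 such that 0 < |s + 5| < delta implies |(2s^2 + s - 8) − 37| < eps.
(2s^2 + s - 8) − 37 = 2s^2 + s - 45 = (s + 5)(2s - 9).
So |(2s^2 + s - 8) − 37| = |s + 5|·|2s - 9|.
Require delta ≤ 2. Then |s + 5| < 2 gives |s| < 7, and by the triangle inequality |2s - 9| ≤ 2·7 + 9 = 23.
Hence |(2s^2 + s - 8) − 37| ≤ 23|s + 5| < eps provided |s + 5| < eps/23.
Take delta = min(2, eps/23). Then 0 < |s + 5| < delta gives both |s + 5| < 2 and |s + 5| < eps/23, so |(2s^2 + s - 8) − 37| < eps.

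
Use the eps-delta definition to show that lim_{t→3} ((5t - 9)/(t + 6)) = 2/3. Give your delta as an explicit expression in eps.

Let eps > 0. We want delta > 0 with 0 < |t − 3| < delta ⇒ |(5t - 9)/(t + 6) − (2/3)| < eps.
Combining over a common denominator, (5t - 9)/(t + 6) − (2/3) = [(5t - 9)·9 − 6·(t + 6)] / [9·(t + 6)] = 39(t − 3) / (9(t + 6)).
So |(5t - 9)/(t + 6) − (2/3)| = 39|t − 3| / (9·|t + 6|).
Restrict delta ≤ 9/2. Then |t − 3| < 9/2 gives |t + 6| = |(t − 3) + 9| ≥ 9 − 9/2 = 9/2.
Hence |(5t - 9)/(t + 6) − (2/3)| < 39|t − 3|/(9·(9/2)) = (26/27)|t − 3|, which is < eps once |t − 3| < (27/26)eps.
Take delta = min(9/2, (27/26)eps). Then 0 < |t − 3| < delta forces both bounds, so |(5t - 9)/(t + 6) − (2/3)| < eps.

delta = min(9/2, (27/26)eps)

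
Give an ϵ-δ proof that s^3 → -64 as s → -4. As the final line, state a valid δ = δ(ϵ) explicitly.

Let ϵ > 0. We seek δ > 0 with 0 < |s + 4| < δ ⇒ |s^3 + 64| < ϵ.
Factor: s^3 + 64 = (s + 4)(s^2 - 4s + 16), so |s^3 + 64| = |s + 4|·|s^2 - 4s + 16|.
Restrict δ ≤ 1. Then |s + 4| < 1 gives |s| < 5, so by the triangle inequality |s^2 - 4s + 16| ≤ 5^2 + 4·5 + 16 = 61.
Hence |s^3 + 64| ≤ 61|s + 4|, which is < ϵ once |s + 4| < ϵ/61.
Take δ = min(1, ϵ/61). If 0 < |s + 4| < δ then both bounds hold and |s^3 + 64| ≤ 61|s + 4| < 61·(ϵ/61) = ϵ.

δ = min(1, ϵ/61)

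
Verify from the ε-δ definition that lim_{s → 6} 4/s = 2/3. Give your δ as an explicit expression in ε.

δ = min(3, (9/2)ε)

Suppose ε > 0. We seek δ > 0 such that 0 < |s − 6| < δ implies |4/s − (2/3)| < ε.
|4/s − (2/3)| = 4·|6 − s|/(6·|s|) = 4|s − 6|/(6|s|).
Restrict δ ≤ 3. Then |s − 6| < 3 gives |s| > 3, so 6|s| > 18.
Then |4/s − (2/3)| < 4|s − 6|/18, which is < ε when |s − 6| < (9/2)ε.
Take δ = min(3, (9/2)ε). Then 0 < |s − 6| < δ gives both |s − 6| < 3 and |s − 6| < (9/2)ε, so |4/s − (2/3)| < ε.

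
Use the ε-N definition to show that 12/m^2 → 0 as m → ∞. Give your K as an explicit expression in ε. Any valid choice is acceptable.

Let ε > 0. For m ≥ 1, |12/m^2 − 0| = 12/m^2.
12/m^2 < ε ⇔ m^2 > 12/ε ⇔ m > (12/ε)^{1/2}.
Take K = (12/ε)^{1/2}. Then m > K implies 12/m^2 < ε.

K = (12/ε)^{1/2}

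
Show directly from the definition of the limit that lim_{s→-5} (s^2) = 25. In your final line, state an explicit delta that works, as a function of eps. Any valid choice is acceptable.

Fix eps > 0. We seek delta > 0 with 0 < |s + 5| < delta ⇒ |s^2 − 25| < eps.
Factor: s^2 − 25 = (s + 5)(s - 5), so |s^2 − 25| = |s + 5|·|s - 5|.
Restrict delta ≤ 2. Then |s + 5| < 2 gives |s| < 7, so by the triangle inequality |s - 5| ≤ 7 + 5 = 12.
Hence |s^2 − 25| ≤ 12|s + 5|, which is < eps once |s + 5| < eps/12.
Take delta = min(2, eps/12). If 0 < |s + 5| < delta then both bounds hold and |s^2 − 25| ≤ 12|s + 5| < 12·(eps/12) = eps.

delta = min(2, eps/12)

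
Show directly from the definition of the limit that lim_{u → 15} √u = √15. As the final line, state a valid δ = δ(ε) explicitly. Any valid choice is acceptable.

δ = min(15, √15·ε)

Fix ε > 0. We want δ > 0 such that 0 < |u − 15| < δ implies |√u − √15| < ε.
Rationalise: √u − √15 = (u − 15)/(√u + √15), so |√u − √15| = |u − 15|/(√u + √15).
Restrict δ ≤ 15 so that |u − 15| < 15 forces u > 0, and then √u + √15 > √15.
Hence |√u − √15| < |u − 15|/√15, which is < ε once |u − 15| < √15·ε.
Take δ = min(15, √15·ε). If 0 < |u − 15| < δ then u > 0 and |√u − √15| < |u − 15|/√15 < ε.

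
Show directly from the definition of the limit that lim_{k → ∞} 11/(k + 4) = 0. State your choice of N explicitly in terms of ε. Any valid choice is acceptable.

N = 11/ε

Let ε > 0. For k ≥ 1, |11/(k + 4) − 0| = 11/(k + 4) ≤ 11/k.
We need 11/k < ε, i.e. k > 11/ε.
Take N = 11/ε. If k > N then |11/(k + 4)| ≤ 11/k < ε.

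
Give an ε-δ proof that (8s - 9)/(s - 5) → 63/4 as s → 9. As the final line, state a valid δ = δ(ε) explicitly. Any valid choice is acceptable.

Let ε > 0. We want δ > 0 with 0 < |s − 9| < δ ⇒ |(8s - 9)/(s - 5) − (63/4)| < ε.
Combining over a common denominator, (8s - 9)/(s - 5) − (63/4) = [(8s - 9)·4 − 63·(s - 5)] / [4·(s - 5)] = -31(s − 9) / (4(s - 5)).
So |(8s - 9)/(s - 5) − (63/4)| = 31|s − 9| / (4·|s − 5|).
Restrict δ ≤ 2. Then |s − 9| < 2 gives |s − 5| = |(s − 9) + 4| ≥ 4 − 2 = 2.
Hence |(8s - 9)/(s - 5) − (63/4)| < 31|s − 9|/(4·2) = (31/8)|s − 9|, which is < ε once |s − 9| < (8/31)ε.
Take δ = min(2, (8/31)ε). Then 0 < |s − 9| < δ forces both bounds, so |(8s - 9)/(s - 5) − (63/4)| < ε.

δ = min(2, (8/31)ε)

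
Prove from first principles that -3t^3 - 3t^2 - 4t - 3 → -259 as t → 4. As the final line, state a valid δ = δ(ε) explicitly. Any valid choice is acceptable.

Let ε > 0 be given. We want δ > 0 such that 0 < |t − 4| < δ implies |(-3t^3 - 3t^2 - 4t - 3) + 259| < ε.
(-3t^3 - 3t^2 - 4t - 3) + 259 = -3t^3 - 3t^2 - 4t + 256 = (t − 4)(-3t^2 - 15t - 64).
So |(-3t^3 - 3t^2 - 4t - 3) + 259| = |t − 4|·|-3t^2 - 15t - 64|.
Require δ ≤ 1. Then |t − 4| < 1 gives |t| < 5, and by the triangle inequality |-3t^2 - 15t - 64| ≤ 3·5^2 + 15·5 + 64 = 214.
Hence |(-3t^3 - 3t^2 - 4t - 3) + 259| ≤ 214|t − 4| < ε provided |t − 4| < ε/214.
Take δ = min(1, ε/214). Then 0 < |t − 4| < δ gives both |t − 4| < 1 and |t − 4| < ε/214, so |(-3t^3 - 3t^2 - 4t - 3) + 259| < ε.

δ = min(1, ε/214)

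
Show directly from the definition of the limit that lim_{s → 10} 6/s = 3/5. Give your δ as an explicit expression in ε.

Fix ε > 0. We seek δ > 0 such that 0 < |s − 10| < δ implies |6/s − (3/5)| < ε.
|6/s − (3/5)| = 6·|10 − s|/(10·|s|) = 6|s − 10|/(10|s|).
Require δ ≤ 5 so that |s| > 10 − 5 = 5, hence 10|s| > 50.
Then |6/s − (3/5)| < 6|s − 10|/50, which is < ε when |s − 10| < (25/3)ε.
Take δ = min(5, (25/3)ε). Then 0 < |s − 10| < δ gives both |s − 10| < 5 and |s − 10| < (25/3)ε, so |6/s − (3/5)| < ε.

δ = min(5, (25/3)ε)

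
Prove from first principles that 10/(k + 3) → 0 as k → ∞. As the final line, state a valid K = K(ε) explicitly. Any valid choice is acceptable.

K = 10/ε

Let ε > 0. For k ≥ 1, |10/(k + 3) − 0| = 10/(k + 3) ≤ 10/k.
We need 10/k < ε, i.e. k > 10/ε.
Take K = 10/ε. If k > K then |10/(k + 3)| ≤ 10/k < ε.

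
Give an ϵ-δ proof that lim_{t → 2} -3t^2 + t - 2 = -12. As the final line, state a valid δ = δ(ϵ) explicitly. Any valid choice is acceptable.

Fix ϵ > 0. We want δ > 0 such that 0 < |t − 2| < δ implies |(-3t^2 + t - 2) + 12| < ϵ.
(-3t^2 + t - 2) + 12 = -3t^2 + t + 10 = (t − 2)(-3t - 5).
So |(-3t^2 + t - 2) + 12| = |t − 2|·|-3t - 5|.
Require δ ≤ 1. Then |t − 2| < 1 gives |t| < 3, and by the triangle inequality |-3t - 5| ≤ 3·3 + 5 = 14.
Hence |(-3t^2 + t - 2) + 12| ≤ 14|t − 2| < ϵ provided |t − 2| < ϵ/14.
Choosing δ = min(1, ϵ/14) ensures both conditions, hence |(-3t^2 + t - 2) + 12| < ϵ.

δ = min(1, ϵ/14)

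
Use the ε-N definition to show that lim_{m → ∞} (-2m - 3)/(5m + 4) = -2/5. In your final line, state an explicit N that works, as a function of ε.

N = (7/25)/ε

Suppose ε > 0. For m ≥ 1, |(-2m - 3)/(5m + 4) + 2/5| = |-7|/(5(5m + 4)) = 7/(5(5m + 4)).
Since 5m + 4 ≥ 5m for m ≥ 1, this is ≤ 7/(5·5m) = (7/25)/m.
So |(-2m - 3)/(5m + 4) + 2/5| < ε whenever m > (7/25)/ε.
Take N = (7/25)/ε. If m > N then |(-2m - 3)/(5m + 4) + 2/5| ≤ (7/25)/m < ε.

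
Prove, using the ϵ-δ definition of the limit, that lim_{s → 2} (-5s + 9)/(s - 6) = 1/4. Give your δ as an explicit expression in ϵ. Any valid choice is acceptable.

Suppose ϵ > 0. We want δ > 0 with 0 < |s − 2| < δ ⇒ |(-5s + 9)/(s - 6) − (1/4)| < ϵ.
Combining over a common denominator, (-5s + 9)/(s - 6) − (1/4) = [(-5s + 9)·(-4) − (-1)·(s - 6)] / [(-4)·(s - 6)] = 21(s − 2) / ((-4)(s - 6)).
So |(-5s + 9)/(s - 6) − (1/4)| = 21|s − 2| / (4·|s − 6|).
Require δ ≤ 2, so |s − 6| ≥ |-4| − |s − 2| > 4 − 2 = 2.
Hence |(-5s + 9)/(s - 6) − (1/4)| < 21|s − 2|/(4·2) = (21/8)|s − 2|, which is < ϵ once |s − 2| < (8/21)ϵ.
Take δ = min(2, (8/21)ϵ). Then 0 < |s − 2| < δ forces both bounds, so |(-5s + 9)/(s - 6) − (1/4)| < ϵ.

δ = min(2, (8/21)ϵ)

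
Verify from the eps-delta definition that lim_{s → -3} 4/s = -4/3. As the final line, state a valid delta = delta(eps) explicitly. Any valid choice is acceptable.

delta = min(3/2, (9/8)eps)

Let eps > 0 be given. We seek delta > 0 such that 0 < |s + 3| < delta implies |4/s + 4/3| < eps.
|4/s + 4/3| = 4·|-3 − s|/(3·|s|) = 4|s + 3|/(3|s|).
Require delta ≤ 3/2 so that |s| > 3 − 3/2 = 3/2, hence 3|s| > 9/2.
Then |4/s + 4/3| < 4|s + 3|/(9/2), which is < eps when |s + 3| < (9/8)eps.
Take delta = min(3/2, (9/8)eps). Then 0 < |s + 3| < delta gives both |s + 3| < 3/2 and |s + 3| < (9/8)eps, so |4/s + 4/3| < eps.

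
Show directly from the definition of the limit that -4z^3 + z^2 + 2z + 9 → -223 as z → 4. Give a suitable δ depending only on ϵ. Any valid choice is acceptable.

δ = min(1, ϵ/233)

Let ϵ > 0 be given. We want δ > 0 such that 0 < |z − 4| < δ implies |(-4z^3 + z^2 + 2z + 9) + 223| < ϵ.
(-4z^3 + z^2 + 2z + 9) + 223 = -4z^3 + z^2 + 2z + 232 = (z − 4)(-4z^2 - 15z - 58).
So |(-4z^3 + z^2 + 2z + 9) + 223| = |z − 4|·|-4z^2 - 15z - 58|.
Require δ ≤ 1. Then |z − 4| < 1 gives |z| < 5, and by the triangle inequality |-4z^2 - 15z - 58| ≤ 4·5^2 + 15·5 + 58 = 233.
Hence |(-4z^3 + z^2 + 2z + 9) + 223| ≤ 233|z − 4| < ϵ provided |z − 4| < ϵ/233.
Take δ = min(1, ϵ/233). Then 0 < |z − 4| < δ gives both |z − 4| < 1 and |z − 4| < ϵ/233, so |(-4z^3 + z^2 + 2z + 9) + 223| < ϵ.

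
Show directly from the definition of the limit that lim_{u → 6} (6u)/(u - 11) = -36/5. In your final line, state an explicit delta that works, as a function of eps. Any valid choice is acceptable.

Let eps > 0. We want delta > 0 with 0 < |u − 6| < delta ⇒ |(6u)/(u - 11) + 36/5| < eps.
Combining over a common denominator, (6u)/(u - 11) + 36/5 = [(6u)·(-5) − 36·(u - 11)] / [(-5)·(u - 11)] = -66(u − 6) / ((-5)(u - 11)).
So |(6u)/(u - 11) + 36/5| = 66|u − 6| / (5·|u − 11|).
Require delta ≤ 5/2, so |u − 11| ≥ |-5| − |u − 6| > 5 − 5/2 = 5/2.
Hence |(6u)/(u - 11) + 36/5| < 66|u − 6|/(5·(5/2)) = (132/25)|u − 6|, which is < eps once |u − 6| < (25/132)eps.
Take delta = min(5/2, (25/132)eps). Then 0 < |u − 6| < delta forces both bounds, so |(6u)/(u - 11) + 36/5| < eps.

delta = min(5/2, (25/132)eps)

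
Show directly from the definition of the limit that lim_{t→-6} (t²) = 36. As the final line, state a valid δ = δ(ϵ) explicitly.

Let ϵ > 0 be given. We seek δ > 0 with 0 < |t + 6| < δ ⇒ |t² − 36| < ϵ.
Factor: t² − 36 = (t + 6)(t - 6), so |t² − 36| = |t + 6|·|t - 6|.
Impose δ ≤ 2 so that |t| < 8; then |t - 6| ≤ 14.
Hence |t² − 36| ≤ 14|t + 6|, which is < ϵ once |t + 6| < ϵ/14.
Take δ = min(2, ϵ/14). If 0 < |t + 6| < δ then both bounds hold and |t² − 36| ≤ 14|t + 6| < 14·(ϵ/14) = ϵ.

δ = min(2, ϵ/14)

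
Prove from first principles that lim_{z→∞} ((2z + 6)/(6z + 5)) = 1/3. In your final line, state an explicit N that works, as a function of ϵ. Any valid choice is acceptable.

Let ϵ > 0. We seek N > 0 such that z > N implies |(2z + 6)/(6z + 5) − (1/3)| < ϵ.
(2z + 6)/(6z + 5) − (1/3) = (6(2z + 6) − 2(6z + 5)) / (6(6z + 5)) = 26/(6(6z + 5)).
For z > 0 we have 6z + 5 > 6z, so |(2z + 6)/(6z + 5) − (1/3)| = 26/(6(6z + 5)) < 26/(6·6z) = (13/18)/z.
Thus |(2z + 6)/(6z + 5) − (1/3)| < ϵ whenever z > (13/18)/ϵ.
Take N = (13/18)/ϵ. If z > N then |(2z + 6)/(6z + 5) − (1/3)| < (13/18)/z < ϵ.

N = (13/18)/ϵ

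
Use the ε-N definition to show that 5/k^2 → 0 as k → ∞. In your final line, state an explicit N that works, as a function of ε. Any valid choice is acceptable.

N = (5/ε)^{1/2}

Let ε > 0. For k ≥ 1, |5/k^2 − 0| = 5/k^2.
5/k^2 < ε ⇔ k^2 > 5/ε ⇔ k > (5/ε)^{1/2}.
Take N = (5/ε)^{1/2}. Then k > N implies 5/k^2 < ε.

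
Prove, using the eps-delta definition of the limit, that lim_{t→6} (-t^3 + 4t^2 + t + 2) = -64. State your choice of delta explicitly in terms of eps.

Suppose eps > 0. We want delta > 0 such that 0 < |t − 6| < delta implies |(-t^3 + 4t^2 + t + 2) + 64| < eps.
(-t^3 + 4t^2 + t + 2) + 64 = -t^3 + 4t^2 + t + 66 = (t − 6)(-t^2 - 2t - 11).
So |(-t^3 + 4t^2 + t + 2) + 64| = |t − 6|·|-t^2 - 2t - 11|.
Require delta ≤ 1. Then |t − 6| < 1 gives |t| < 7, and by the triangle inequality |-t^2 - 2t - 11| ≤ 7^2 + 2·7 + 11 = 74.
Hence |(-t^3 + 4t^2 + t + 2) + 64| ≤ 74|t − 6| < eps provided |t − 6| < eps/74.
Choosing delta = min(1, eps/74) ensures both conditions, hence |(-t^3 + 4t^2 + t + 2) + 64| < eps.

delta = min(1, eps/74)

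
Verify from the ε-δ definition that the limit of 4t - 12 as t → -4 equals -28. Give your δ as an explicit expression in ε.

Let ε > 0. We need δ > 0 so that 0 < |t + 4| < δ implies |(4t - 12) + 28| < ε.
Since (4t - 12) + 28 = 4(t + 4), we have |(4t - 12) + 28| = 4|t + 4|.
Thus it suffices that |t + 4| < ε/4.
Take δ = ε/4. If 0 < |t + 4| < δ then |(4t - 12) + 28| = 4|t + 4| < 4·(ε/4) = ε.

δ = ε/4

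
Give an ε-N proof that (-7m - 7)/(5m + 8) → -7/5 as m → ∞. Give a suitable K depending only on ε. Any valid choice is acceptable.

Suppose ε > 0. For m ≥ 1, |(-7m - 7)/(5m + 8) + 7/5| = |21|/(5(5m + 8)) = 21/(5(5m + 8)).
Since 5m + 8 ≥ 5m for m ≥ 1, this is ≤ 21/(5·5m) = (21/25)/m.
So |(-7m - 7)/(5m + 8) + 7/5| < ε whenever m > (21/25)/ε.
Take K = (21/25)/ε. If m > K then |(-7m - 7)/(5m + 8) + 7/5| ≤ (21/25)/m < ε.

K = (21/25)/ε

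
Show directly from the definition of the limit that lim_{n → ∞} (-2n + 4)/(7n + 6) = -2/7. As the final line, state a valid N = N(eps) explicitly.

N = (40/49)/eps

Let eps > 0 be given. For n ≥ 1, |(-2n + 4)/(7n + 6) + 2/7| = |40|/(7(7n + 6)) = 40/(7(7n + 6)).
Since 7n + 6 ≥ 7n for n ≥ 1, this is ≤ 40/(7·7n) = (40/49)/n.
So |(-2n + 4)/(7n + 6) + 2/7| < eps whenever n > (40/49)/eps.
Take N = (40/49)/eps. If n > N then |(-2n + 4)/(7n + 6) + 2/7| ≤ (40/49)/n < eps.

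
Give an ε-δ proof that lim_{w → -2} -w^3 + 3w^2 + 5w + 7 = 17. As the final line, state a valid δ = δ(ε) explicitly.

Let ε > 0. We want δ > 0 such that 0 < |w + 2| < δ implies |(-w^3 + 3w^2 + 5w + 7) − 17| < ε.
(-w^3 + 3w^2 + 5w + 7) − 17 = -w^3 + 3w^2 + 5w - 10 = (w + 2)(-w^2 + 5w - 5).
So |(-w^3 + 3w^2 + 5w + 7) − 17| = |w + 2|·|-w^2 + 5w - 5|.
Assume first that |w + 2| < 2, so |w| < 4. Then |-w^2 + 5w - 5| ≤ 4^2 + 5·4 + 5 = 41.
Hence |(-w^3 + 3w^2 + 5w + 7) − 17| ≤ 41|w + 2| < ε provided |w + 2| < ε/41.
Choosing δ = min(2, ε/41) ensures both conditions, hence |(-w^3 + 3w^2 + 5w + 7) − 17| < ε.

δ = min(2, ε/41)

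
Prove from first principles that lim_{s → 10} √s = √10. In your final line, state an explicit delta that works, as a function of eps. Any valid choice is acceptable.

delta = min(10, √10·eps)

Fix eps > 0. We want delta > 0 such that 0 < |s − 10| < delta implies |√s − √10| < eps.
Multiplying by the conjugate, |√s − √10| = |s − 10|/(√s + √10).
Restrict delta ≤ 10 so that |s − 10| < 10 forces s > 0, and then √s + √10 > √10.
Hence |√s − √10| < |s − 10|/√10, which is < eps once |s − 10| < √10·eps.
Take delta = min(10, √10·eps). If 0 < |s − 10| < delta then s > 0 and |√s − √10| < |s − 10|/√10 < eps.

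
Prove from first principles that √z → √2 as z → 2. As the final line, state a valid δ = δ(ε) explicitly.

δ = min(2, √2·ε)

Fix ε > 0. We want δ > 0 such that 0 < |z − 2| < δ implies |√z − √2| < ε.
Multiplying by the conjugate, |√z − √2| = |z − 2|/(√z + √2).
Restrict δ ≤ 2 so that |z − 2| < 2 forces z > 0, and then √z + √2 > √2.
Hence |√z − √2| < |z − 2|/√2, which is < ε once |z − 2| < √2·ε.
Take δ = min(2, √2·ε). If 0 < |z − 2| < δ then z > 0 and |√z − √2| < |z − 2|/√2 < ε.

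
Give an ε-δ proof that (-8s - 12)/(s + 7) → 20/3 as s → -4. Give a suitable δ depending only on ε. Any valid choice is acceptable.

δ = min(3/2, (9/88)ε)

Fix ε > 0. We want δ > 0 with 0 < |s + 4| < δ ⇒ |(-8s - 12)/(s + 7) − (20/3)| < ε.
Combining over a common denominator, (-8s - 12)/(s + 7) − (20/3) = [(-8s - 12)·3 − 20·(s + 7)] / [3·(s + 7)] = -44(s + 4) / (3(s + 7)).
So |(-8s - 12)/(s + 7) − (20/3)| = 44|s + 4| / (3·|s + 7|).
Require δ ≤ 3/2, so |s + 7| ≥ |3| − |s + 4| > 3 − 3/2 = 3/2.
Hence |(-8s - 12)/(s + 7) − (20/3)| < 44|s + 4|/(3·(3/2)) = (88/9)|s + 4|, which is < ε once |s + 4| < (9/88)ε.
Take δ = min(3/2, (9/88)ε). Then 0 < |s + 4| < δ forces both bounds, so |(-8s - 12)/(s + 7) − (20/3)| < ε.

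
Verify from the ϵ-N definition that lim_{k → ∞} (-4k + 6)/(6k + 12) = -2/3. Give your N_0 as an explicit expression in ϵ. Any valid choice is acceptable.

Suppose ϵ > 0. For k ≥ 1, |(-4k + 6)/(6k + 12) + 2/3| = |84|/(6(6k + 12)) = 84/(6(6k + 12)).
Since 6k + 12 ≥ 6k for k ≥ 1, this is ≤ 84/(6·6k) = (7/3)/k.
So |(-4k + 6)/(6k + 12) + 2/3| < ϵ whenever k > (7/3)/ϵ.
Take N_0 = (7/3)/ϵ. If k > N_0 then |(-4k + 6)/(6k + 12) + 2/3| ≤ (7/3)/k < ϵ.

N_0 = (7/3)/ϵ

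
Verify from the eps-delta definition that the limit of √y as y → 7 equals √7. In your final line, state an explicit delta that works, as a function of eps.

delta = min(7, √7·eps)

Suppose eps > 0. We want delta > 0 such that 0 < |y − 7| < delta implies |√y − √7| < eps.
Multiplying by the conjugate, |√y − √7| = |y − 7|/(√y + √7).
Restrict delta ≤ 7 so that |y − 7| < 7 forces y > 0, and then √y + √7 > √7.
Hence |√y − √7| < |y − 7|/√7, which is < eps once |y − 7| < √7·eps.
Take delta = min(7, √7·eps). If 0 < |y − 7| < delta then y > 0 and |√y − √7| < |y − 7|/√7 < eps.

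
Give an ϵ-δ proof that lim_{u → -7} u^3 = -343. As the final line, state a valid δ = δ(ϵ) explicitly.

δ = min(2, ϵ/193)

Suppose ϵ > 0. We seek δ > 0 with 0 < |u + 7| < δ ⇒ |u^3 + 343| < ϵ.
Factor: u^3 + 343 = (u + 7)(u^2 - 7u + 49), so |u^3 + 343| = |u + 7|·|u^2 - 7u + 49|.
Restrict δ ≤ 2. Then |u + 7| < 2 gives |u| < 9, so by the triangle inequality |u^2 - 7u + 49| ≤ 9^2 + 7·9 + 49 = 193.
Hence |u^3 + 343| ≤ 193|u + 7|, which is < ϵ once |u + 7| < ϵ/193.
Take δ = min(2, ϵ/193). If 0 < |u + 7| < δ then both bounds hold and |u^3 + 343| ≤ 193|u + 7| < 193·(ϵ/193) = ϵ.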